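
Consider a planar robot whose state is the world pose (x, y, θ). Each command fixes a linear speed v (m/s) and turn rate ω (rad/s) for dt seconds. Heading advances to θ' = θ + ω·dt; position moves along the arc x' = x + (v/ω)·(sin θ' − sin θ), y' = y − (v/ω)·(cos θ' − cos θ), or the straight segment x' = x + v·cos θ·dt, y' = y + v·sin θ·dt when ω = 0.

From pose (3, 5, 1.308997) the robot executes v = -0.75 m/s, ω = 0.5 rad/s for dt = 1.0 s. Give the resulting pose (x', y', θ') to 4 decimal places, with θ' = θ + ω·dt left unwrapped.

θ' = 1.3090 + 0.5·1.0 = 1.8090
R = v/ω = -0.75/0.5 = -1.5000
x' = 3 + -1.5000·(sin 1.8090 − sin 1.3090) = 2.9912
y' = 5 − -1.5000·(cos 1.8090 − cos 1.3090) = 4.2578

(2.9912, 4.2578, 1.8090)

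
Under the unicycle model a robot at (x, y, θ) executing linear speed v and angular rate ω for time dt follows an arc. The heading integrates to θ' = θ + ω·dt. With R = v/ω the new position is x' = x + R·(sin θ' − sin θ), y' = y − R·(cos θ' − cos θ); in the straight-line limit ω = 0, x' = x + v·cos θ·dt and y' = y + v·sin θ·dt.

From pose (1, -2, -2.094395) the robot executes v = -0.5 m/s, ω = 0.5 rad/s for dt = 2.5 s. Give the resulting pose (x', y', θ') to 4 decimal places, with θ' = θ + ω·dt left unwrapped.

(0.8815, -0.8358, -0.8444)

θ' = -2.0944 + 0.5·2.5 = -0.8444
R = v/ω = -0.5/0.5 = -1.0000
x' = 1 + -1.0000·(sin -0.8444 − sin -2.0944) = 0.8815
y' = -2 − -1.0000·(cos -0.8444 − cos -2.0944) = -0.8358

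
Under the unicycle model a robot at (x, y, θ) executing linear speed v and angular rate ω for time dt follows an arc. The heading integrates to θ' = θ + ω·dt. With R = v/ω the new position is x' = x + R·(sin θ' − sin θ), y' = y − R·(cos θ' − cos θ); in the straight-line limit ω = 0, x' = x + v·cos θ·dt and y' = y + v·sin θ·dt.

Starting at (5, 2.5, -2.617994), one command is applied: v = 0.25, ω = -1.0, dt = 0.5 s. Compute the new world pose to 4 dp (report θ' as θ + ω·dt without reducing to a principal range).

(4.8809, 2.4666, -3.1180)

θ' = -2.6180 + -1.0·0.5 = -3.1180
R = v/ω = 0.25/-1.0 = -0.2500
x' = 5 + -0.2500·(sin -3.1180 − sin -2.6180) = 4.8809
y' = 2.5 − -0.2500·(cos -3.1180 − cos -2.6180) = 2.4666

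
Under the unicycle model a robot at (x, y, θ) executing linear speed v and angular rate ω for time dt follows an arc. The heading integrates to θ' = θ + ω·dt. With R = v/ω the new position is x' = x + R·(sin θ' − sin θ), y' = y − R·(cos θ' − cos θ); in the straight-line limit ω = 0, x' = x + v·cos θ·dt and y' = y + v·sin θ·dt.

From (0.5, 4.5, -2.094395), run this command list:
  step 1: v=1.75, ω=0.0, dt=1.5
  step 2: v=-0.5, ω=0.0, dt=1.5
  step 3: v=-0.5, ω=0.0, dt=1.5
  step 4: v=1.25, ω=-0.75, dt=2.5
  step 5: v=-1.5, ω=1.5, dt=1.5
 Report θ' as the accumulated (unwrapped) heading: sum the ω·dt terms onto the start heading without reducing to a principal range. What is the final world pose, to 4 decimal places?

step 1: θ'=-2.0944 (straight) → pose (-0.8125, 2.2267, -2.0944)
step 2: θ'=-2.0944 (straight) → pose (-0.4375, 2.8762, -2.0944)
step 3: θ'=-2.0944 (straight) → pose (-0.0625, 3.5257, -2.0944)
step 4: θ'=-3.9694 (R=-1.6667) → pose (-2.7333, 3.2316, -3.9694)
step 5: θ'=-1.7194 (R=-1.0000) → pose (-1.0079, 3.7600, -1.7194)

(-1.0079, 3.7600, -1.7194)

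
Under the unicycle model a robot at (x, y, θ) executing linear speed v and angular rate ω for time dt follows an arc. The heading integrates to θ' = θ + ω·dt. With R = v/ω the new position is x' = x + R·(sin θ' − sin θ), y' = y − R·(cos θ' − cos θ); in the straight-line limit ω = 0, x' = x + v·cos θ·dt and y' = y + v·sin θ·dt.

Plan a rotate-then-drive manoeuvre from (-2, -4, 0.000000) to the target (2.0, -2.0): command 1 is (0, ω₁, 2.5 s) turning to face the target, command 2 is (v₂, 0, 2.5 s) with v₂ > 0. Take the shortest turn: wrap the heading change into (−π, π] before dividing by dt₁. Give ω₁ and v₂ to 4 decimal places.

heading to target = atan2(-2−-4, 2−-2) = 0.4636
Δθ = wrap(0.4636 − 0.0000) = 0.4636; ω₁ = Δθ/dt₁ = 0.1855
distance = √((2−-2)² + (-2−-4)²) = 4.4721; v₂ = distance/dt₂ = 1.7889

ω₁ = 0.1855, v₂ = 1.7889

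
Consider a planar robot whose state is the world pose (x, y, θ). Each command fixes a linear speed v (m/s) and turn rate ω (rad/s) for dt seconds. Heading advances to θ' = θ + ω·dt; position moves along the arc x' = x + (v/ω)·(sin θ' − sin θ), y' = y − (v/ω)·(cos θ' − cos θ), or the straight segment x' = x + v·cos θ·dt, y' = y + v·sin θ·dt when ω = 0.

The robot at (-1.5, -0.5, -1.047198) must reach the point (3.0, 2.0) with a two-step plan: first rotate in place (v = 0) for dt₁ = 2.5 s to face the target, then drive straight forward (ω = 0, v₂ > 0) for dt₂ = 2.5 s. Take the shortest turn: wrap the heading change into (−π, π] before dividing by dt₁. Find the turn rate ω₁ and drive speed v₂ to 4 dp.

ω₁ = 0.6217, v₂ = 2.0591

heading to target = atan2(2−-0.5, 3−-1.5) = 0.5071
Δθ = wrap(0.5071 − -1.0472) = 1.5543; ω₁ = Δθ/dt₁ = 0.6217
distance = √((3−-1.5)² + (2−-0.5)²) = 5.1478; v₂ = distance/dt₂ = 2.0591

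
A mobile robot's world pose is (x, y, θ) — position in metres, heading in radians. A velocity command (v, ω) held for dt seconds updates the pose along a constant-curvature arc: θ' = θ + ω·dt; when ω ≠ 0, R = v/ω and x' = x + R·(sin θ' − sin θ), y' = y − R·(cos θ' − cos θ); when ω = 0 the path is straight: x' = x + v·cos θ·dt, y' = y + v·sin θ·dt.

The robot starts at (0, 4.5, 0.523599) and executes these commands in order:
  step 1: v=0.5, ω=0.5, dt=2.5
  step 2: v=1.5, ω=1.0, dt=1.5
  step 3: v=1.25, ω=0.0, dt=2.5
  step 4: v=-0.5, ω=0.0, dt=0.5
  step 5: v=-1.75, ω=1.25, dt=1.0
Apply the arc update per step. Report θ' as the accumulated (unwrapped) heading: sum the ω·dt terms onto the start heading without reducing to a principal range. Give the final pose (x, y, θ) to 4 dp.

(-2.8463, 7.4989, 4.5236)

step 1: θ'=1.7736 (R=1.0000) → pose (0.4795, 5.5674, 1.7736)
step 2: θ'=3.2736 (R=1.5000) → pose (-1.1872, 6.7523, 3.2736)
step 3: θ'=3.2736 (straight) → pose (-4.2850, 6.3409, 3.2736)
step 4: θ'=3.2736 (straight) → pose (-4.0372, 6.3739, 3.2736)
step 5: θ'=4.5236 (R=-1.4000) → pose (-2.8463, 7.4989, 4.5236)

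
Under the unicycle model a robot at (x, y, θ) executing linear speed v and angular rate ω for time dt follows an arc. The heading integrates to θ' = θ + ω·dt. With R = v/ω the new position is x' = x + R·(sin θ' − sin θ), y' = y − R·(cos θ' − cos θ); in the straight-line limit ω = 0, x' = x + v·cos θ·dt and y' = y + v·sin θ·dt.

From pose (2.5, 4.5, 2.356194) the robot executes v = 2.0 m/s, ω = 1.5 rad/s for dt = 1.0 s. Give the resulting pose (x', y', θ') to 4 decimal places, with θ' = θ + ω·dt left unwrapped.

(0.6834, 4.5643, 3.8562)

θ' = 2.3562 + 1.5·1.0 = 3.8562
R = v/ω = 2.0/1.5 = 1.3333
x' = 2.5 + 1.3333·(sin 3.8562 − sin 2.3562) = 0.6834
y' = 4.5 − 1.3333·(cos 3.8562 − cos 2.3562) = 4.5643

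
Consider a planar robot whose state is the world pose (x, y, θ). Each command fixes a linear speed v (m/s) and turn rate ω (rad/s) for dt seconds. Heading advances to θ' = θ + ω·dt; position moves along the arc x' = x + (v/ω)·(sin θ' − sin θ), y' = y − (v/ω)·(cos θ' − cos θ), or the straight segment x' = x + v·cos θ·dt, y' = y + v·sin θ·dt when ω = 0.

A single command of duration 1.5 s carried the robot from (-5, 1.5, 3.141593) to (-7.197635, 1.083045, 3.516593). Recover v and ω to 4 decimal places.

Δθ = 3.516593 − 3.141593 = 0.375000
ω = Δθ/dt = 0.375000/1.5 = 0.2500
R = Δx/(sin θ' − sin θ) = 6.0000
v = R·ω = 6.0000·0.2500 = 1.5000

v = 1.5000, ω = 0.2500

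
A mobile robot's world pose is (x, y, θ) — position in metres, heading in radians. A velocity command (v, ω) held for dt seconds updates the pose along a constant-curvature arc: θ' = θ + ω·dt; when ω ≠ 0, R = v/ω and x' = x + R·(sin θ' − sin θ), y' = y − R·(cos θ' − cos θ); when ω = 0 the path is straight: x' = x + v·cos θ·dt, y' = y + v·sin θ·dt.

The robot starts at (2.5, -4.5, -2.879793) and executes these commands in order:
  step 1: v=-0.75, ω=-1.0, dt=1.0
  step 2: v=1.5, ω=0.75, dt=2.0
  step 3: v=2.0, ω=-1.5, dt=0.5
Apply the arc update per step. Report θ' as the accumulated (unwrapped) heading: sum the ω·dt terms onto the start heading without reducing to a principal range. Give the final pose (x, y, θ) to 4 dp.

step 1: θ'=-3.8798 (R=0.7500) → pose (3.1988, -4.6697, -3.8798)
step 2: θ'=-2.3798 (R=2.0000) → pose (0.4725, -4.7019, -2.3798)
step 3: θ'=-3.1298 (R=-1.3333) → pose (-0.4321, -5.0703, -3.1298)

(-0.4321, -5.0703, -3.1298)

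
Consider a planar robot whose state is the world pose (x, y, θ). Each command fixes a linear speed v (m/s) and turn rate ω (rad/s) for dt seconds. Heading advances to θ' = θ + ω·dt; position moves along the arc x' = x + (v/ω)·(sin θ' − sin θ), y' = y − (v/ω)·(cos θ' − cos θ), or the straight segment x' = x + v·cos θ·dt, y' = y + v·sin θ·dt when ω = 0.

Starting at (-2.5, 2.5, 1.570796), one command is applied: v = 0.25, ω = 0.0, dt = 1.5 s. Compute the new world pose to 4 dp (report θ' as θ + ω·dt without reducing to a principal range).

θ' = 1.5708 + 0.0·1.5 = 1.5708
ω = 0 → straight: x' = -2.5 + 0.25·cos(1.5708)·1.5 = -2.5000
y' = 2.5 + 0.25·sin(1.5708)·1.5 = 2.8750

(-2.5000, 2.8750, 1.5708)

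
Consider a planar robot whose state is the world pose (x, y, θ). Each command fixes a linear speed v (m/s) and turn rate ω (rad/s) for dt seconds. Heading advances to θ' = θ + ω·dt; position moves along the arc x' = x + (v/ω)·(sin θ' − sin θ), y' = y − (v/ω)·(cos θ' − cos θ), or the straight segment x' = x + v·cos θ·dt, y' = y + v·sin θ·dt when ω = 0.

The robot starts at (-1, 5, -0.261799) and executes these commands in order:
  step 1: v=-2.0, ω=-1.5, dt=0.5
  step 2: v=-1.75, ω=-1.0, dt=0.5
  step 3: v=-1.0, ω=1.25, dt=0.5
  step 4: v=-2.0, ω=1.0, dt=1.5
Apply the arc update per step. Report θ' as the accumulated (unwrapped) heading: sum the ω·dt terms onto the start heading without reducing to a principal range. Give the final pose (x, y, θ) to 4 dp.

(-4.9283, 7.2359, 0.6132)

step 1: θ'=-1.0118 (R=1.3333) → pose (-1.7853, 5.5808, -1.0118)
step 2: θ'=-1.5118 (R=1.7500) → pose (-2.0486, 6.4057, -1.5118)
step 3: θ'=-0.8868 (R=-0.8000) → pose (-2.2272, 6.8640, -0.8868)
step 4: θ'=0.6132 (R=-2.0000) → pose (-4.9283, 7.2359, 0.6132)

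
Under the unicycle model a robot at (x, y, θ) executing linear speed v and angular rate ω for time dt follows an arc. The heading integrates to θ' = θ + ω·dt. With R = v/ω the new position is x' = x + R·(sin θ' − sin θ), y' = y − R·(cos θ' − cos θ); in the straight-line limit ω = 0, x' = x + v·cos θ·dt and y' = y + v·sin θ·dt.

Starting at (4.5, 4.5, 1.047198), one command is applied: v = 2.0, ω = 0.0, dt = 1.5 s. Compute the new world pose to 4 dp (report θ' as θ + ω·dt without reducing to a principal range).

(6.0000, 7.0981, 1.0472)

θ' = 1.0472 + 0.0·1.5 = 1.0472
ω = 0 → straight: x' = 4.5 + 2.0·cos(1.0472)·1.5 = 6.0000
y' = 4.5 + 2.0·sin(1.0472)·1.5 = 7.0981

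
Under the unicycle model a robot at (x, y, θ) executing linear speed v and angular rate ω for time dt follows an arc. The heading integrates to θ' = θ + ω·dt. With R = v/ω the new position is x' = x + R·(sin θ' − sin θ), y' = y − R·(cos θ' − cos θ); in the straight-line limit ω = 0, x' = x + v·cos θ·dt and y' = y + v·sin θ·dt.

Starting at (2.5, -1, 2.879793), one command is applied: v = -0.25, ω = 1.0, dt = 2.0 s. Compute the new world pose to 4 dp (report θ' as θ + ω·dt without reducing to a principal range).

(2.8112, -0.7169, 4.8798)

θ' = 2.8798 + 1.0·2.0 = 4.8798
R = v/ω = -0.25/1.0 = -0.2500
x' = 2.5 + -0.2500·(sin 4.8798 − sin 2.8798) = 2.8112
y' = -1 − -0.2500·(cos 4.8798 − cos 2.8798) = -0.7169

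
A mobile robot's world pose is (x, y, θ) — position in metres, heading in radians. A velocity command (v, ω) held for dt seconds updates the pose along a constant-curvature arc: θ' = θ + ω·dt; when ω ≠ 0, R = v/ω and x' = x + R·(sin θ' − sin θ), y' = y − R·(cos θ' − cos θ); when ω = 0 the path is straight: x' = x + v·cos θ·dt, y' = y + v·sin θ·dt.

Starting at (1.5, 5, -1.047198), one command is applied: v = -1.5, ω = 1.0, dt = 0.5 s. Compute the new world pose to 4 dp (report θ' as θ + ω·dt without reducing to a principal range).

θ' = -1.0472 + 1.0·0.5 = -0.5472
R = v/ω = -1.5/1.0 = -1.5000
x' = 1.5 + -1.5000·(sin -0.5472 − sin -1.0472) = 0.9814
y' = 5 − -1.5000·(cos -0.5472 − cos -1.0472) = 5.5310

(0.9814, 5.5310, -0.5472)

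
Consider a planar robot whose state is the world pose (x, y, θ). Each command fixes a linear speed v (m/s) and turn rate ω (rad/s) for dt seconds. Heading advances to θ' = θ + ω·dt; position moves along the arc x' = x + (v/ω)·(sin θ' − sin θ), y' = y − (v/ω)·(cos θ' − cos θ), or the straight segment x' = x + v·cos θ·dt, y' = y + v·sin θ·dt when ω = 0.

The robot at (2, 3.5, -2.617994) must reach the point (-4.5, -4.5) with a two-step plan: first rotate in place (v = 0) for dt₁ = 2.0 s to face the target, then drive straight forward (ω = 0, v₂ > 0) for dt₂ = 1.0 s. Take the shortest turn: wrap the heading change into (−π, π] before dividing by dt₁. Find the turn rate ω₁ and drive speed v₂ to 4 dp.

ω₁ = 0.1824, v₂ = 10.3078

heading to target = atan2(-4.5−3.5, -4.5−2) = -2.2531
Δθ = wrap(-2.2531 − -2.6180) = 0.3649; ω₁ = Δθ/dt₁ = 0.1824
distance = √((-4.5−2)² + (-4.5−3.5)²) = 10.3078; v₂ = distance/dt₂ = 10.3078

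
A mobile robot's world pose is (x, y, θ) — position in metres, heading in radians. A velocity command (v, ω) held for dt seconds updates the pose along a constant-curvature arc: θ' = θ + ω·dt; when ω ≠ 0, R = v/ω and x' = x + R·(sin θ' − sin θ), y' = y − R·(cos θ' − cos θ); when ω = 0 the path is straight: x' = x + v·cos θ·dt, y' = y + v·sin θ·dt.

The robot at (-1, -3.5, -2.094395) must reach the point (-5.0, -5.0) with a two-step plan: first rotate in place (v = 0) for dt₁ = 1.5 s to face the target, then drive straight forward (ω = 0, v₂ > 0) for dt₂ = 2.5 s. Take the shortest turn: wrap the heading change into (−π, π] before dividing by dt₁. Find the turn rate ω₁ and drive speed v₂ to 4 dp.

heading to target = atan2(-5−-3.5, -5−-1) = -2.7828
Δθ = wrap(-2.7828 − -2.0944) = -0.6884; ω₁ = Δθ/dt₁ = -0.4590
distance = √((-5−-1)² + (-5−-3.5)²) = 4.2720; v₂ = distance/dt₂ = 1.7088

ω₁ = -0.4590, v₂ = 1.7088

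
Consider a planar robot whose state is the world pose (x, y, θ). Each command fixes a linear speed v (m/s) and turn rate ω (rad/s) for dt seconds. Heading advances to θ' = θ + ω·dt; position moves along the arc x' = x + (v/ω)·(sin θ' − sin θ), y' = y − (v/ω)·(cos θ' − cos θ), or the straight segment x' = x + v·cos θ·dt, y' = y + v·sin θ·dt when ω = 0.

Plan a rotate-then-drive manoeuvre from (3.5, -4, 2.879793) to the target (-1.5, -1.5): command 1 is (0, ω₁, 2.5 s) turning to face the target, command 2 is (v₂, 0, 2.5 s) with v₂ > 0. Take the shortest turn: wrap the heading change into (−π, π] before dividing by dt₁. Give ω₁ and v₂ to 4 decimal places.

ω₁ = -0.0807, v₂ = 2.2361

heading to target = atan2(-1.5−-4, -1.5−3.5) = 2.6779
Δθ = wrap(2.6779 − 2.8798) = -0.2018; ω₁ = Δθ/dt₁ = -0.0807
distance = √((-1.5−3.5)² + (-1.5−-4)²) = 5.5902; v₂ = distance/dt₂ = 2.2361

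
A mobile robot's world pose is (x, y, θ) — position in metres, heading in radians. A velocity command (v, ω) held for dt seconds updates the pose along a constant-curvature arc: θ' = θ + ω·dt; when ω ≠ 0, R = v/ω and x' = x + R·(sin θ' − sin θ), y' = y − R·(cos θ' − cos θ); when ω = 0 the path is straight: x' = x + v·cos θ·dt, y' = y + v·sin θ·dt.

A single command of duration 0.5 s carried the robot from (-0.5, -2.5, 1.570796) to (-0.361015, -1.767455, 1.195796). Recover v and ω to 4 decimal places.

Δθ = 1.195796 − 1.570796 = -0.375000
ω = Δθ/dt = -0.375000/0.5 = -0.7500
R = −Δy/(cos θ' − cos θ) = -2.0000
v = R·ω = -2.0000·-0.7500 = 1.5000

v = 1.5000, ω = -0.7500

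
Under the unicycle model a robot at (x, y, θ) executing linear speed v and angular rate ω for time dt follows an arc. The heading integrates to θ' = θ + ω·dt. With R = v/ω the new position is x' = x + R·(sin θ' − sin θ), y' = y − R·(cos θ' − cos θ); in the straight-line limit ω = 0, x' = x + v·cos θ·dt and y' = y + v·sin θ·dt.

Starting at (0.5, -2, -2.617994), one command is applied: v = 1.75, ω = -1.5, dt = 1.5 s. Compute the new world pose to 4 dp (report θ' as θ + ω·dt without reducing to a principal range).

(-1.2359, -0.8088, -4.8680)

θ' = -2.6180 + -1.5·1.5 = -4.8680
R = v/ω = 1.75/-1.5 = -1.1667
x' = 0.5 + -1.1667·(sin -4.8680 − sin -2.6180) = -1.2359
y' = -2 − -1.1667·(cos -4.8680 − cos -2.6180) = -0.8088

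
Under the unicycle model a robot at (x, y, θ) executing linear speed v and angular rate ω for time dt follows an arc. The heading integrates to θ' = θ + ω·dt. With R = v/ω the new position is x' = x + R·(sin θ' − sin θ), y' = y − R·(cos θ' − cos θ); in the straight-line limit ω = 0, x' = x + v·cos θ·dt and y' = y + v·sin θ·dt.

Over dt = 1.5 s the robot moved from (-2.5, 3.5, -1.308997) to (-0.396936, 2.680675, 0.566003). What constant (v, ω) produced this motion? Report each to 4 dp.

v = 1.7500, ω = 1.2500

Δθ = 0.566003 − -1.308997 = 1.875000
ω = Δθ/dt = 1.875000/1.5 = 1.2500
R = Δx/(sin θ' − sin θ) = 1.4000
v = R·ω = 1.4000·1.2500 = 1.7500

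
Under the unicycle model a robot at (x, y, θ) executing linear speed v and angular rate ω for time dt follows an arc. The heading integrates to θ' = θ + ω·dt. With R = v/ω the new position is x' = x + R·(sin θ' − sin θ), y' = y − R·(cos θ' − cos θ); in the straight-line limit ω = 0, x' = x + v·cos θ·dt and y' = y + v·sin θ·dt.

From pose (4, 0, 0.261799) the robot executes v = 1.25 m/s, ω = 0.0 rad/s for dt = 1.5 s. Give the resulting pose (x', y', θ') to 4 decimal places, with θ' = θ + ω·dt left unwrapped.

θ' = 0.2618 + 0.0·1.5 = 0.2618
ω = 0 → straight: x' = 4 + 1.25·cos(0.2618)·1.5 = 5.8111
y' = 0 + 1.25·sin(0.2618)·1.5 = 0.4853

(5.8111, 0.4853, 0.2618)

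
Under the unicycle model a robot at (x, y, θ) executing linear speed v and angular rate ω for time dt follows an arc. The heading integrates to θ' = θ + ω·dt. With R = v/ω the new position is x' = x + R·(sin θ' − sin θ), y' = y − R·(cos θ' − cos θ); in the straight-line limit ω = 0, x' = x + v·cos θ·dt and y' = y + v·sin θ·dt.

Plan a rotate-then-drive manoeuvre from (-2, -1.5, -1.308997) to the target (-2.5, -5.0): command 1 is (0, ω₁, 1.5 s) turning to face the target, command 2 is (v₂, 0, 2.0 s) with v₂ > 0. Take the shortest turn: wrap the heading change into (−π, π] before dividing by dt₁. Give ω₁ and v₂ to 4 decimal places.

ω₁ = -0.2691, v₂ = 1.7678

heading to target = atan2(-5−-1.5, -2.5−-2) = -1.7127
Δθ = wrap(-1.7127 − -1.3090) = -0.4037; ω₁ = Δθ/dt₁ = -0.2691
distance = √((-2.5−-2)² + (-5−-1.5)²) = 3.5355; v₂ = distance/dt₂ = 1.7678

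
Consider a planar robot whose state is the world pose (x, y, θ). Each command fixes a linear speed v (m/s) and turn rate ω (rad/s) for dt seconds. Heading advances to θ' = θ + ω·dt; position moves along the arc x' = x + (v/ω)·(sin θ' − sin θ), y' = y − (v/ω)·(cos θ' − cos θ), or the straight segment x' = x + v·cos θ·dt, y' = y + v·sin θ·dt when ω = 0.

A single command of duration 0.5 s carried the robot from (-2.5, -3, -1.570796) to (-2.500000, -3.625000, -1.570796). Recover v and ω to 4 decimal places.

v = 1.2500, ω = 0.0000

Δθ = -1.570796 − -1.570796 = 0.000000
ω = Δθ/dt = 0.000000/0.5 = 0.0000
ω = 0 → v = (Δx·cos θ + Δy·sin θ)/dt = 1.2500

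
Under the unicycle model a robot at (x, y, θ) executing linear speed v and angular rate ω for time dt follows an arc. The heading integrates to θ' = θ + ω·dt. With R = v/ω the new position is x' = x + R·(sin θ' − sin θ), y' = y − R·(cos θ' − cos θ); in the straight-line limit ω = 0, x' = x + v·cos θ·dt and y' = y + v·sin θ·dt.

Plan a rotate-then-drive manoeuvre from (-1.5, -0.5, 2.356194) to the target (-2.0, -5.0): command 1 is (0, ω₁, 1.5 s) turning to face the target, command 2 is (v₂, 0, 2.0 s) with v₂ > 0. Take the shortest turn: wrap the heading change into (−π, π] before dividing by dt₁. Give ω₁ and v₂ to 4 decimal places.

ω₁ = 1.4970, v₂ = 2.2638

heading to target = atan2(-5−-0.5, -2−-1.5) = -1.6815
Δθ = wrap(-1.6815 − 2.3562) = 2.2455; ω₁ = Δθ/dt₁ = 1.4970
distance = √((-2−-1.5)² + (-5−-0.5)²) = 4.5277; v₂ = distance/dt₂ = 2.2638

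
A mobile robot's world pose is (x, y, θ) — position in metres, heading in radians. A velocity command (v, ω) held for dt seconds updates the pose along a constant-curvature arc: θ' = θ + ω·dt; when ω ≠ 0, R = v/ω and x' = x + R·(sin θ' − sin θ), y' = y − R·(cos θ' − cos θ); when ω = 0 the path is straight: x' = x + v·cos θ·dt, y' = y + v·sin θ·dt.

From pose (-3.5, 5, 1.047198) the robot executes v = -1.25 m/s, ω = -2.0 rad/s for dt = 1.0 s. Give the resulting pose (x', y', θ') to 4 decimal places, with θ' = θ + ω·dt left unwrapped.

(-4.5507, 4.9504, -0.9528)

θ' = 1.0472 + -2.0·1.0 = -0.9528
R = v/ω = -1.25/-2.0 = 0.6250
x' = -3.5 + 0.6250·(sin -0.9528 − sin 1.0472) = -4.5507
y' = 5 − 0.6250·(cos -0.9528 − cos 1.0472) = 4.9504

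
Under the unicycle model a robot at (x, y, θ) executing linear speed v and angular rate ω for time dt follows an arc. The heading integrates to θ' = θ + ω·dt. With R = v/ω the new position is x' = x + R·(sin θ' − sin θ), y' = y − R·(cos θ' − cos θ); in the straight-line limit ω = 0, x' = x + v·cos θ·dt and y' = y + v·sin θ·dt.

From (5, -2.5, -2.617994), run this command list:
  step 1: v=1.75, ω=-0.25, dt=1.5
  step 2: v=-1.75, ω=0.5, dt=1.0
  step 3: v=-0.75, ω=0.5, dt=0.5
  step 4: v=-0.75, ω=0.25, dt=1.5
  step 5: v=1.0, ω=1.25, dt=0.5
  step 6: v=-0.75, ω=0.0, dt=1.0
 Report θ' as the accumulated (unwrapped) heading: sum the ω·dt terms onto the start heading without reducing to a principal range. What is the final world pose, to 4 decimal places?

step 1: θ'=-2.9930 (R=-7.0000) → pose (2.5364, -3.3607, -2.9930)
step 2: θ'=-2.4930 (R=-3.5000) → pose (4.1324, -2.6885, -2.4930)
step 3: θ'=-2.2430 (R=-1.5000) → pose (4.4000, -2.4272, -2.2430)
step 4: θ'=-1.8680 (R=-3.0000) → pose (4.9211, -1.4376, -1.8680)
step 5: θ'=-1.2430 (R=0.8000) → pose (4.9287, -1.9294, -1.2430)
step 6: θ'=-1.2430 (straight) → pose (4.6872, -1.2194, -1.2430)

(4.6872, -1.2194, -1.2430)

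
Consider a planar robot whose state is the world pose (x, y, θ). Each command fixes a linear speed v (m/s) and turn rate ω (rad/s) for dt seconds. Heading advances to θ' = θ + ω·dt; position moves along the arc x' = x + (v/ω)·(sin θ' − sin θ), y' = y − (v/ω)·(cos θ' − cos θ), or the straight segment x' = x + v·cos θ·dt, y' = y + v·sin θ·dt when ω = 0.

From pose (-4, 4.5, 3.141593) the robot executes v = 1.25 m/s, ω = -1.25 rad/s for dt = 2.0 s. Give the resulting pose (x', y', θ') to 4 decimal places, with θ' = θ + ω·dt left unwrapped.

(-4.5985, 6.3011, 0.6416)

θ' = 3.1416 + -1.25·2.0 = 0.6416
R = v/ω = 1.25/-1.25 = -1.0000
x' = -4 + -1.0000·(sin 0.6416 − sin 3.1416) = -4.5985
y' = 4.5 − -1.0000·(cos 0.6416 − cos 3.1416) = 6.3011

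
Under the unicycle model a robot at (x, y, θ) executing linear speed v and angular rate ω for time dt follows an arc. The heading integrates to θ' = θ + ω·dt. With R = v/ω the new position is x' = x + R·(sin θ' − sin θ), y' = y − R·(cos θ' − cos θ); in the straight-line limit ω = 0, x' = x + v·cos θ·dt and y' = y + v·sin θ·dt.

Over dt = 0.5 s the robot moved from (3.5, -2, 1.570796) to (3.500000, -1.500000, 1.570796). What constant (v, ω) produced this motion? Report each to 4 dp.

Δθ = 1.570796 − 1.570796 = 0.000000
ω = Δθ/dt = 0.000000/0.5 = 0.0000
ω = 0 → v = (Δx·cos θ + Δy·sin θ)/dt = 1.0000

v = 1.0000, ω = 0.0000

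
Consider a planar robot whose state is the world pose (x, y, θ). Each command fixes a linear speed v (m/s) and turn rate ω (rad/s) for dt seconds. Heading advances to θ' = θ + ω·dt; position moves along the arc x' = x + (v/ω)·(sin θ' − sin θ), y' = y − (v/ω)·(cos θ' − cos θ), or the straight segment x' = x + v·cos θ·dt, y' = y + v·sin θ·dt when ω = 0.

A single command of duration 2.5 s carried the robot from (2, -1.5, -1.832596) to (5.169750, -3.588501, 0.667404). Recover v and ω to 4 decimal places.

Δθ = 0.667404 − -1.832596 = 2.500000
ω = Δθ/dt = 2.500000/2.5 = 1.0000
R = Δx/(sin θ' − sin θ) = 2.0000
v = R·ω = 2.0000·1.0000 = 2.0000

v = 2.0000, ω = 1.0000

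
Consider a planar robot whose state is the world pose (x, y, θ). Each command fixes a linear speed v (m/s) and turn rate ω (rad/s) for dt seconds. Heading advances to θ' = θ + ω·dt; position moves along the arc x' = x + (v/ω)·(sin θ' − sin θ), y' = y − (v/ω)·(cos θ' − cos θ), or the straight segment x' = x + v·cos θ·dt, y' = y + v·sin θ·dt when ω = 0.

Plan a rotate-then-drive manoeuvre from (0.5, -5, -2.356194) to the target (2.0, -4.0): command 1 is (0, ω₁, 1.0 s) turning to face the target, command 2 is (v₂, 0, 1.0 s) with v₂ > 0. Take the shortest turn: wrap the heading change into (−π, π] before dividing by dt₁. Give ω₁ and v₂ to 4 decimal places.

heading to target = atan2(-4−-5, 2−0.5) = 0.5880
Δθ = wrap(0.5880 − -2.3562) = 2.9442; ω₁ = Δθ/dt₁ = 2.9442
distance = √((2−0.5)² + (-4−-5)²) = 1.8028; v₂ = distance/dt₂ = 1.8028

ω₁ = 2.9442, v₂ = 1.8028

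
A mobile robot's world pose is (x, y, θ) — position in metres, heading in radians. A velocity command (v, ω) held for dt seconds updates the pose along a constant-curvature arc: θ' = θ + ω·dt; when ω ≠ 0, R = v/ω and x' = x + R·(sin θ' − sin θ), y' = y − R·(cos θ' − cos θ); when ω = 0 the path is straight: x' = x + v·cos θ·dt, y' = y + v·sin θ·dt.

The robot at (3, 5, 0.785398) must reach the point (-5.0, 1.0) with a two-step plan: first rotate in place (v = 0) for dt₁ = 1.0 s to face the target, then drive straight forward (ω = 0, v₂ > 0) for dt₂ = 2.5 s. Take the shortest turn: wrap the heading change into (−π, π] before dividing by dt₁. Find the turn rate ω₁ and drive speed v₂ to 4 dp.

ω₁ = 2.8198, v₂ = 3.5777

heading to target = atan2(1−5, -5−3) = -2.6779
Δθ = wrap(-2.6779 − 0.7854) = 2.8198; ω₁ = Δθ/dt₁ = 2.8198
distance = √((-5−3)² + (1−5)²) = 8.9443; v₂ = distance/dt₂ = 3.5777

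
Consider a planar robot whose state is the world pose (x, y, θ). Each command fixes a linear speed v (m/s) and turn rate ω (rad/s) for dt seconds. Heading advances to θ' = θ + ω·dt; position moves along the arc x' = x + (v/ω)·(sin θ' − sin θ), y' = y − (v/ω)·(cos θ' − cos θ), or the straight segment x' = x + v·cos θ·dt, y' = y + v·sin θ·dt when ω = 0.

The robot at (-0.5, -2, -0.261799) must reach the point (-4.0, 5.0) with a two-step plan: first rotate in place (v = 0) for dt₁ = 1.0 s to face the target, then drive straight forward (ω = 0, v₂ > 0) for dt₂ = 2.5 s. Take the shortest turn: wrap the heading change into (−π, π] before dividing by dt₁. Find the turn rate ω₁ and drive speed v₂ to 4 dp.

ω₁ = 2.2962, v₂ = 3.1305

heading to target = atan2(5−-2, -4−-0.5) = 2.0344
Δθ = wrap(2.0344 − -0.2618) = 2.2962; ω₁ = Δθ/dt₁ = 2.2962
distance = √((-4−-0.5)² + (5−-2)²) = 7.8262; v₂ = distance/dt₂ = 3.1305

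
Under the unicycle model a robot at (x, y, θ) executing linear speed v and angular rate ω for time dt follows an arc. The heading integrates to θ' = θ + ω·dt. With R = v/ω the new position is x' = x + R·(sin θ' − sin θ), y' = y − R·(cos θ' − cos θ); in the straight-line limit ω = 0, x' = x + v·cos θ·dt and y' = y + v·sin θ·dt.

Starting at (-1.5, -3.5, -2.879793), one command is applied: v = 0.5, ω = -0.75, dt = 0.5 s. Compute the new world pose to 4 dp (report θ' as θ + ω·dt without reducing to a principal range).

θ' = -2.8798 + -0.75·0.5 = -3.2548
R = v/ω = 0.5/-0.75 = -0.6667
x' = -1.5 + -0.6667·(sin -3.2548 − sin -2.8798) = -1.7479
y' = -3.5 − -0.6667·(cos -3.2548 − cos -2.8798) = -3.5184

(-1.7479, -3.5184, -3.2548)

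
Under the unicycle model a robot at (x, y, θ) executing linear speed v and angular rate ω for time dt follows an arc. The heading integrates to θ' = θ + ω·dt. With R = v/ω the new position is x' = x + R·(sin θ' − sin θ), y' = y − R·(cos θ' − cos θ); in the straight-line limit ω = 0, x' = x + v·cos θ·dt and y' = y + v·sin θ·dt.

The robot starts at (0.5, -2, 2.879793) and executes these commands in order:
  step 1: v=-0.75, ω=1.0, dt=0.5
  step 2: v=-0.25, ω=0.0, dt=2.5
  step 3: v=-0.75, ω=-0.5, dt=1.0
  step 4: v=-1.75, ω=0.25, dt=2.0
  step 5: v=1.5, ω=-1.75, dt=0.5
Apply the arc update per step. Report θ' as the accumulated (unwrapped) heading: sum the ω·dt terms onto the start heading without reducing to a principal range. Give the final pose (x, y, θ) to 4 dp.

(4.9721, -1.7627, 2.5048)

step 1: θ'=3.3798 (R=-0.7500) → pose (0.8711, -2.0044, 3.3798)
step 2: θ'=3.3798 (straight) → pose (1.4784, -1.8569, 3.3798)
step 3: θ'=2.8798 (R=1.5000) → pose (2.2206, -1.8657, 2.8798)
step 4: θ'=3.3798 (R=-7.0000) → pose (5.6840, -1.9065, 3.3798)
step 5: θ'=2.5048 (R=-0.8571) → pose (4.9721, -1.7627, 2.5048)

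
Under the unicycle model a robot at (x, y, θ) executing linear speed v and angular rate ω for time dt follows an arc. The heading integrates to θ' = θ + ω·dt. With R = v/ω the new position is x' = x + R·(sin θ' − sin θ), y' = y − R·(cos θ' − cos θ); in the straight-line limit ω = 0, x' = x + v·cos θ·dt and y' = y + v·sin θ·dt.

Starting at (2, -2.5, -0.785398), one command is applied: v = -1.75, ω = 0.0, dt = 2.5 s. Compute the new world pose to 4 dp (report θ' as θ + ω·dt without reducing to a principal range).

(-1.0936, 0.5936, -0.7854)

θ' = -0.7854 + 0.0·2.5 = -0.7854
ω = 0 → straight: x' = 2 + -1.75·cos(-0.7854)·2.5 = -1.0936
y' = -2.5 + -1.75·sin(-0.7854)·2.5 = 0.5936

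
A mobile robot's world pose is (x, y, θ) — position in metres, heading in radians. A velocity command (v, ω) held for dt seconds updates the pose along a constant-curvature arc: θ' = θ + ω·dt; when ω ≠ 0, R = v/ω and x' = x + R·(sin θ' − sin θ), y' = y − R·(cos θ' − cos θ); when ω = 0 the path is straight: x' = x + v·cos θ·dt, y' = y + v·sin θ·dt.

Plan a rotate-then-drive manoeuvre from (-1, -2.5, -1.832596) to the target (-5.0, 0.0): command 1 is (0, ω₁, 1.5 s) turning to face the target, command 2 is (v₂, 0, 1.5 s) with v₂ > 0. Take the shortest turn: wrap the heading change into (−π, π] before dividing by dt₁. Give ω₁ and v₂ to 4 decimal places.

heading to target = atan2(0−-2.5, -5−-1) = 2.5830
Δθ = wrap(2.5830 − -1.8326) = -1.8676; ω₁ = Δθ/dt₁ = -1.2451
distance = √((-5−-1)² + (0−-2.5)²) = 4.7170; v₂ = distance/dt₂ = 3.1447

ω₁ = -1.2451, v₂ = 3.1447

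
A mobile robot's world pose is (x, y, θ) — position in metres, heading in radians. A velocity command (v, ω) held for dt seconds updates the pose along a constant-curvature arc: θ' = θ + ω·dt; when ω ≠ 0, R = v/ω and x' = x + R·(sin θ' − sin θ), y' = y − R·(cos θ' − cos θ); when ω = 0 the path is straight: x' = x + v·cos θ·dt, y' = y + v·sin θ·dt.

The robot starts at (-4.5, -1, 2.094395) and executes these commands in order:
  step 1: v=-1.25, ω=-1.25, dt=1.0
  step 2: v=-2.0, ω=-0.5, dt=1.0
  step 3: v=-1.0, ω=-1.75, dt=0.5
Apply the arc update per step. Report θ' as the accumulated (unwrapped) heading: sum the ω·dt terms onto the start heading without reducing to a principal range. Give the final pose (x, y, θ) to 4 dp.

step 1: θ'=0.8444 (R=1.0000) → pose (-4.6185, -2.1642, 0.8444)
step 2: θ'=0.3444 (R=4.0000) → pose (-6.2582, -3.2726, 0.3444)
step 3: θ'=-0.5306 (R=0.5714) → pose (-6.7403, -3.2276, -0.5306)

(-6.7403, -3.2276, -0.5306)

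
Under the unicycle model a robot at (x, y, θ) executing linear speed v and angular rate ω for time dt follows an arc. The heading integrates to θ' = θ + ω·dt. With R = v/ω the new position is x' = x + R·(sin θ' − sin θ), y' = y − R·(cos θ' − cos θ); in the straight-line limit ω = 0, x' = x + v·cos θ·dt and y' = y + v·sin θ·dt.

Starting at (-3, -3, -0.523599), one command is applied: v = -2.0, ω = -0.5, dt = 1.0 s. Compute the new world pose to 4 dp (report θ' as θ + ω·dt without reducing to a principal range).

θ' = -0.5236 + -0.5·1.0 = -1.0236
R = v/ω = -2.0/-0.5 = 4.0000
x' = -3 + 4.0000·(sin -1.0236 − sin -0.5236) = -4.4159
y' = -3 − 4.0000·(cos -1.0236 − cos -0.5236) = -1.6171

(-4.4159, -1.6171, -1.0236)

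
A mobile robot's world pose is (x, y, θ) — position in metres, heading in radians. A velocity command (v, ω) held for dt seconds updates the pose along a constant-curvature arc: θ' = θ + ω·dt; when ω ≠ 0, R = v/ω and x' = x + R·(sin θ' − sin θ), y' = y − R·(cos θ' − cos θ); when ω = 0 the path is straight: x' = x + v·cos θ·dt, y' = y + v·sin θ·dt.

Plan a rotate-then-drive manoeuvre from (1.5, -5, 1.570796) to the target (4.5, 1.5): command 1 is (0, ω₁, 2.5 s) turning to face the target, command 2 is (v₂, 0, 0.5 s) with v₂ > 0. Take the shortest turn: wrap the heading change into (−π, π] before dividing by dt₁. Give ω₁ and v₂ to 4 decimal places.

ω₁ = -0.1730, v₂ = 14.3178

heading to target = atan2(1.5−-5, 4.5−1.5) = 1.1384
Δθ = wrap(1.1384 − 1.5708) = -0.4324; ω₁ = Δθ/dt₁ = -0.1730
distance = √((4.5−1.5)² + (1.5−-5)²) = 7.1589; v₂ = distance/dt₂ = 14.3178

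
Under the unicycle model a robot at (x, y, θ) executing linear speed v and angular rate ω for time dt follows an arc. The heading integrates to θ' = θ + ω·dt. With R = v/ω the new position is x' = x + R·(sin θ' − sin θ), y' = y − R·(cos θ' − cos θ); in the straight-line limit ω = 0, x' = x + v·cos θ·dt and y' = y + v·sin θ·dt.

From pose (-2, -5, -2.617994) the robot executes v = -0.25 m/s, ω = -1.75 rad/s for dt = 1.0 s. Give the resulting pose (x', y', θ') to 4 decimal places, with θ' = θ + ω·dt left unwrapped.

θ' = -2.6180 + -1.75·1.0 = -4.3680
R = v/ω = -0.25/-1.75 = 0.1429
x' = -2 + 0.1429·(sin -4.3680 − sin -2.6180) = -1.7941
y' = -5 − 0.1429·(cos -4.3680 − cos -2.6180) = -5.0755

(-1.7941, -5.0755, -4.3680)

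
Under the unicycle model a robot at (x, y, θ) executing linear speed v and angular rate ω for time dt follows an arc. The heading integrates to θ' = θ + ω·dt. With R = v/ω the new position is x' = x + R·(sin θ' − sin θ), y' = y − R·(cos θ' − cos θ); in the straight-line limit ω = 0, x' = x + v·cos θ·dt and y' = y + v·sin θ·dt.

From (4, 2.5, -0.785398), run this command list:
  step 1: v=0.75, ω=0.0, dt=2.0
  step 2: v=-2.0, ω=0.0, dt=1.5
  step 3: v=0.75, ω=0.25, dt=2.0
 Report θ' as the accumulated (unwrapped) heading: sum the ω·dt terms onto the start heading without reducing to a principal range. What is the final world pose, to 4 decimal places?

(4.2160, 2.8033, -0.2854)

step 1: θ'=-0.7854 (straight) → pose (5.0607, 1.4393, -0.7854)
step 2: θ'=-0.7854 (straight) → pose (2.9393, 3.5607, -0.7854)
step 3: θ'=-0.2854 (R=3.0000) → pose (4.2160, 2.8033, -0.2854)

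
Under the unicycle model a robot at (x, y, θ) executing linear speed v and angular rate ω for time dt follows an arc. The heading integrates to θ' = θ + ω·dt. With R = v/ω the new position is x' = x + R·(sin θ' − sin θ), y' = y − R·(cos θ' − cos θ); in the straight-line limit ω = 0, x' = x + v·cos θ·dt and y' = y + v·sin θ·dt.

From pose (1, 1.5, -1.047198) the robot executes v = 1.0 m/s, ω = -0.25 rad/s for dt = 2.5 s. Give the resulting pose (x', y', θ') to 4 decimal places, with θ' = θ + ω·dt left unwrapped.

(1.5154, -0.9049, -1.6722)

θ' = -1.0472 + -0.25·2.5 = -1.6722
R = v/ω = 1.0/-0.25 = -4.0000
x' = 1 + -4.0000·(sin -1.6722 − sin -1.0472) = 1.5154
y' = 1.5 − -4.0000·(cos -1.6722 − cos -1.0472) = -0.9049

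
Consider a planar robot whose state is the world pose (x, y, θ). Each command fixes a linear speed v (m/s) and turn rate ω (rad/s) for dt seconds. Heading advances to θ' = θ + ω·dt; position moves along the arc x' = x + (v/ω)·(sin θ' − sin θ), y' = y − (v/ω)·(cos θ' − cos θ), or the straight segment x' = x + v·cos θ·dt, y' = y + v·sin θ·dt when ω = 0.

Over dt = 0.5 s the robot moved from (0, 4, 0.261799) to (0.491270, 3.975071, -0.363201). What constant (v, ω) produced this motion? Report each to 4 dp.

v = 1.0000, ω = -1.2500

Δθ = -0.363201 − 0.261799 = -0.625000
ω = Δθ/dt = -0.625000/0.5 = -1.2500
R = Δx/(sin θ' − sin θ) = -0.8000
v = R·ω = -0.8000·-1.2500 = 1.0000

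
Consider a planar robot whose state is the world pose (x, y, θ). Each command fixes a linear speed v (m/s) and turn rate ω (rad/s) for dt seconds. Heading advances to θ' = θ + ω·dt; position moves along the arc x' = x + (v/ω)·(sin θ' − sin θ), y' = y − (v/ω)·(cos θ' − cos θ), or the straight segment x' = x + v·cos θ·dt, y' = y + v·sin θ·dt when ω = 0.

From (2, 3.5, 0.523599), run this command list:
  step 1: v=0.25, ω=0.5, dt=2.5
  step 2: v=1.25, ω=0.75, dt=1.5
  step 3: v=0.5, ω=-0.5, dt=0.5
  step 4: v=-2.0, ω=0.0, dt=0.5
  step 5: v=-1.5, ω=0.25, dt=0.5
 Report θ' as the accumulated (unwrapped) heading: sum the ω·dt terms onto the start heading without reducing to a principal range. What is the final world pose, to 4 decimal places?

(2.3376, 4.6194, 2.7736)

step 1: θ'=1.7736 (R=0.5000) → pose (2.2398, 4.0337, 1.7736)
step 2: θ'=2.8986 (R=1.6667) → pose (1.0083, 5.3157, 2.8986)
step 3: θ'=2.6486 (R=-1.0000) → pose (0.7756, 5.4054, 2.6486)
step 4: θ'=2.6486 (straight) → pose (1.6565, 4.9322, 2.6486)
step 5: θ'=2.7736 (R=-6.0000) → pose (2.3376, 4.6194, 2.7736)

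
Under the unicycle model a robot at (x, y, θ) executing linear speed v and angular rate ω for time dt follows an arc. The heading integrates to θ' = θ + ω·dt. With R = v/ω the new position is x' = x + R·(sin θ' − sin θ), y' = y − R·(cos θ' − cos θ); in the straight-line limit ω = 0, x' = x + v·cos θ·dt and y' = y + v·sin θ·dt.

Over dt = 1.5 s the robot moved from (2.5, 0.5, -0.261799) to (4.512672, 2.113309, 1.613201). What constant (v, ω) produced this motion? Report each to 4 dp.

Δθ = 1.613201 − -0.261799 = 1.875000
ω = Δθ/dt = 1.875000/1.5 = 1.2500
R = Δx/(sin θ' − sin θ) = 1.6000
v = R·ω = 1.6000·1.2500 = 2.0000

v = 2.0000, ω = 1.2500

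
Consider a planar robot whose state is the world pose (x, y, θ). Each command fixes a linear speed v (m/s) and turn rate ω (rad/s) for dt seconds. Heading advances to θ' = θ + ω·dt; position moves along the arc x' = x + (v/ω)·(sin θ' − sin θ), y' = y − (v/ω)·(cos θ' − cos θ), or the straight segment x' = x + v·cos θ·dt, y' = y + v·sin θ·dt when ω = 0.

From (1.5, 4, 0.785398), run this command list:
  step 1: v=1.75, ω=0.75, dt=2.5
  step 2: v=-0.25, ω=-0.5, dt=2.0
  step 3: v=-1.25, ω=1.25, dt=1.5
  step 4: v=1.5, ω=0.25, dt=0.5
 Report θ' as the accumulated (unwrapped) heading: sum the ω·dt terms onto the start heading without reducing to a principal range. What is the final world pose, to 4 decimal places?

(1.9035, 6.1556, 3.6604)

step 1: θ'=2.6604 (R=2.3333) → pose (0.9300, 7.7183, 2.6604)
step 2: θ'=1.6604 (R=0.5000) → pose (1.1966, 7.3198, 1.6604)
step 3: θ'=3.5354 (R=-1.0000) → pose (2.5763, 6.4858, 3.5354)
step 4: θ'=3.6604 (R=6.0000) → pose (1.9035, 6.1556, 3.6604)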